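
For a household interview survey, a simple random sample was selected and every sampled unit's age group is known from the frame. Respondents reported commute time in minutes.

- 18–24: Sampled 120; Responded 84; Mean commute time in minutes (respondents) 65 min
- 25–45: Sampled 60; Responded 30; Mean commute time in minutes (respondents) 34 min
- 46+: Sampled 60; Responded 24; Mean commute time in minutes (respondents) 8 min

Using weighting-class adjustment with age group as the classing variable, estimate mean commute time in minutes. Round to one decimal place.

Class response rates: 18–24 84/120 = 70%, 25–45 30/60 = 50%, 46+ 24/60 = 40%.
Each respondent's weight = sampled/responded in their class; summing within a class gives n_sampled, so:
  18–24: 120 × 65 = 7800
  25–45: 60 × 34 = 2040
  46+: 60 × 8 = 480
Adjusted estimate = 10,320 / 240 = 43 → 43.0.

43.0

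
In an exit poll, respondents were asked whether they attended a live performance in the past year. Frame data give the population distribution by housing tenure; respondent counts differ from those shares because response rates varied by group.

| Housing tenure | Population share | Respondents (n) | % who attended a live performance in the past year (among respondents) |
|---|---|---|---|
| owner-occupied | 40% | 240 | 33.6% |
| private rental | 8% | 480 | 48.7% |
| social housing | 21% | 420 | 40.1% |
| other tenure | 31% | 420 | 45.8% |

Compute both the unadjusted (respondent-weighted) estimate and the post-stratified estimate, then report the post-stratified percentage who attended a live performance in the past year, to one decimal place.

Unadjusted (pooled respondent) estimate weights by respondent counts:
  (240/1560)×33.6 + (480/1560)×48.7 + (420/1560)×40.1 + (420/1560)×45.8 = 43.2808%
Post-stratifying to population shares instead:
  0.4×33.6 + 0.08×48.7 + 0.21×40.1 + 0.31×45.8 = 39.955%

40.0%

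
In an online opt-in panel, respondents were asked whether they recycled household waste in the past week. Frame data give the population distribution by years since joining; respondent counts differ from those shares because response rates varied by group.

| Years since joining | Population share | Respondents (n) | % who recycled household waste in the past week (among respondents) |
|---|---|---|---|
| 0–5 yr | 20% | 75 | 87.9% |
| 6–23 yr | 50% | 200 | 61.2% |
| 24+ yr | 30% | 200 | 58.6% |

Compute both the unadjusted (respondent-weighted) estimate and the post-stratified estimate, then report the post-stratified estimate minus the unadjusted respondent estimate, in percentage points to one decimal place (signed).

+1.4 percentage points

Naive respondent-only estimate (weights = respondent counts):
  (75/475)×87.9 + (200/475)×61.2 + (200/475)×58.6 = 64.3211%
Reweighting by population years since joining shares:
  0.2×87.9 + 0.5×61.2 + 0.3×58.6 = 65.76%
Difference = 65.76 − 64.3211 = 1.4389 pp.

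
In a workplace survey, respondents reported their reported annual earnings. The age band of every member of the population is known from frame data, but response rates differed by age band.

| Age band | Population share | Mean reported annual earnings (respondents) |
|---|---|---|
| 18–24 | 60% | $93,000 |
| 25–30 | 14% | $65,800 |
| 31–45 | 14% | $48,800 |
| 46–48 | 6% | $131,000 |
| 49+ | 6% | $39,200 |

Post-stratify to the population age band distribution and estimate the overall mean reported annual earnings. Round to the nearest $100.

$82,100

Weight each group's respondent value by its population share:
  18–24: 0.6 × 93,000 = 55,800
  25–30: 0.14 × 65,800 = 9212
  31–45: 0.14 × 48,800 = 6832
  46–48: 0.06 × 131,000 = 7860
  49+: 0.06 × 39,200 = 2352
Post-stratified estimate = 82,056 → $82,100.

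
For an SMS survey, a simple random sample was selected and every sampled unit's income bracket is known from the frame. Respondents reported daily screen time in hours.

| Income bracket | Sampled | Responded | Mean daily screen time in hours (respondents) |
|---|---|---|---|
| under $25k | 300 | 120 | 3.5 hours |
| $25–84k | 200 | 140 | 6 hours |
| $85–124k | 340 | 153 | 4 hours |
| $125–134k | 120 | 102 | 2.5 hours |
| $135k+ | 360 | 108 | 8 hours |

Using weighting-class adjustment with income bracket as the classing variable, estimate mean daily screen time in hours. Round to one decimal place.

5.1

Class response rates: under $25k 120/300 = 40%, $25–84k 140/200 = 70%, $85–124k 153/340 = 45%, $125–134k 102/120 = 85%, $135k+ 108/360 = 30%.
Each respondent's weight = sampled/responded in their class; summing within a class gives n_sampled, so:
  under $25k: 300 × 3.5 = 1050
  $25–84k: 200 × 6 = 1200
  $85–124k: 340 × 4 = 1360
  $125–134k: 120 × 2.5 = 300
  $135k+: 360 × 8 = 2880
Adjusted estimate = 6790 / 1,320 = 5.14394 → 5.1.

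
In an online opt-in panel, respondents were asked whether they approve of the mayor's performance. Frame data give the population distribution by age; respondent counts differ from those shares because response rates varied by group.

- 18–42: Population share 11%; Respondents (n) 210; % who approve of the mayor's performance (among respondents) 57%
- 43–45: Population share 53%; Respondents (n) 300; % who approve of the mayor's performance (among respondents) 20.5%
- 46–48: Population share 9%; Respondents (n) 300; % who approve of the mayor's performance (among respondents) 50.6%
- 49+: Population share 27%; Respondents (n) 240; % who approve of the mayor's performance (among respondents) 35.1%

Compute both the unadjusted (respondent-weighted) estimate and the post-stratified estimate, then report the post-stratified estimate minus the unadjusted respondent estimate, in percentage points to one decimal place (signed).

-8.6 percentage points

Unadjusted (pooled respondent) estimate weights by respondent counts:
  (210/1050)×57 + (300/1050)×20.5 + (300/1050)×50.6 + (240/1050)×35.1 = 39.7371%
Post-stratifying to population shares instead:
  0.11×57 + 0.53×20.5 + 0.09×50.6 + 0.27×35.1 = 31.166%
Difference = 31.166 − 39.7371 = -8.5711 pp.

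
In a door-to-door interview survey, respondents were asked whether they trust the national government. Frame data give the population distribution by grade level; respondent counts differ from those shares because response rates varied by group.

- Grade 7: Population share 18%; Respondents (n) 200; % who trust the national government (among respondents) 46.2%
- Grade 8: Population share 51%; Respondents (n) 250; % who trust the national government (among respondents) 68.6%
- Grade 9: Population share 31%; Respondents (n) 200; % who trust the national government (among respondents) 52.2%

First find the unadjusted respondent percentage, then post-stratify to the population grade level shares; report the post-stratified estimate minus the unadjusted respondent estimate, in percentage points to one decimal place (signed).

+2.8 percentage points

Without adjustment, the pooled respondent share is:
  (200/650)×46.2 + (250/650)×68.6 + (200/650)×52.2 = 56.6615%
Post-stratified estimate weights by population shares:
  0.18×46.2 + 0.51×68.6 + 0.31×52.2 = 59.484%
Difference = 59.484 − 56.6615 = 2.8225 pp.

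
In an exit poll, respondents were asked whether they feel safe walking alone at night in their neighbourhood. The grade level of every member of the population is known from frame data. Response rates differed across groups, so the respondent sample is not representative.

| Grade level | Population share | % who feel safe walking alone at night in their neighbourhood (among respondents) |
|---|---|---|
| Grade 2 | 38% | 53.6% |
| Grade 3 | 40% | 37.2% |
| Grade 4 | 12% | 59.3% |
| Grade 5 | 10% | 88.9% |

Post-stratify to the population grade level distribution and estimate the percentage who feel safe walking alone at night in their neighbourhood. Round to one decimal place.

51.3%

Each cell contributes population-share × respondent value:
  Grade 2: 0.38 × 53.6 = 20.368
  Grade 3: 0.4 × 37.2 = 14.88
  Grade 4: 0.12 × 59.3 = 7.116
  Grade 5: 0.1 × 88.9 = 8.89
Post-stratified estimate = 51.254 → 51.3%.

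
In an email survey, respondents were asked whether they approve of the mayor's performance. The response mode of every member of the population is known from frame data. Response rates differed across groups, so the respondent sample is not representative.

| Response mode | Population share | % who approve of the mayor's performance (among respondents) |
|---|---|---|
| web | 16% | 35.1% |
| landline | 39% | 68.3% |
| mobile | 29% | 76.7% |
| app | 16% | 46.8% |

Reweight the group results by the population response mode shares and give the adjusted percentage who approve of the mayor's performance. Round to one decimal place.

Each cell contributes population-share × respondent value:
  web: 0.16 × 35.1 = 5.616
  landline: 0.39 × 68.3 = 26.637
  mobile: 0.29 × 76.7 = 22.243
  app: 0.16 × 46.8 = 7.488
Post-stratified estimate = 61.984 → 62.0%.

62.0%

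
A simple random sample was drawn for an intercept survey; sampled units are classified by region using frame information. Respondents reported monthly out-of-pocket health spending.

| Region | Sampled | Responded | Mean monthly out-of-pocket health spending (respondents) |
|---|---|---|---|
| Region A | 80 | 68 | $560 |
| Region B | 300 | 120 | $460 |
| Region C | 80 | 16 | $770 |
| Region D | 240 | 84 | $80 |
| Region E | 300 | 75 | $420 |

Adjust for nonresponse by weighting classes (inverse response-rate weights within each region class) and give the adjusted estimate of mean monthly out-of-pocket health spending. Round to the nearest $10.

Class response rates: Region A 68/80 = 85%, Region B 120/300 = 40%, Region C 16/80 = 20%, Region D 84/240 = 35%, Region E 75/300 = 25%.
Inverse-response-rate weighting restores each class to its sampled count, so class totals weight by n_sampled:
  Region A: 80 × 560 = 44,800
  Region B: 300 × 460 = 138,000
  Region C: 80 × 770 = 61,600
  Region D: 240 × 80 = 19,200
  Region E: 300 × 420 = 126,000
Adjusted estimate = 389,600 / 1,000 = 389.6 → $390.

$390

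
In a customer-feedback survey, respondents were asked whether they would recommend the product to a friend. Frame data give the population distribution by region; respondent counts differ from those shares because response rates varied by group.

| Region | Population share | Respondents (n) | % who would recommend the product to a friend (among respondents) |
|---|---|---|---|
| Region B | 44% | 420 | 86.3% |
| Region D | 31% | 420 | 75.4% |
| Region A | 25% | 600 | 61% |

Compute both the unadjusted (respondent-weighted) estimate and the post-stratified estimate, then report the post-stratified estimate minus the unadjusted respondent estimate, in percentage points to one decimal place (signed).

Naive respondent-only estimate (weights = respondent counts):
  (420/1440)×86.3 + (420/1440)×75.4 + (600/1440)×61 = 72.5792%
Post-stratifying to population shares instead:
  0.44×86.3 + 0.31×75.4 + 0.25×61 = 76.596%
Difference = 76.596 − 72.5792 = 4.0168 pp.

+4.0 percentage points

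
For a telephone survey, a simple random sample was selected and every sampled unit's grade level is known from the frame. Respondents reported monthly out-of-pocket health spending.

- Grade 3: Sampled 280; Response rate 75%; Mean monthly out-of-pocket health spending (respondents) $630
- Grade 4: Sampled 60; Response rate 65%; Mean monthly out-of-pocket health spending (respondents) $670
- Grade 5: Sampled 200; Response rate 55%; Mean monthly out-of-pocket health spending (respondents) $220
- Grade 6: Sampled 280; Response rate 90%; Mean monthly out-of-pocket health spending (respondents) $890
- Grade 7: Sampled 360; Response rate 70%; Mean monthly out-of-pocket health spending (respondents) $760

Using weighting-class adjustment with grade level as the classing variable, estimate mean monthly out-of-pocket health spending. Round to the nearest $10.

$660

Inverse-response-rate weighting restores each class to its sampled count, so class totals weight by n_sampled:
  Grade 3: 280 × 630 = 176,400
  Grade 4: 60 × 670 = 40,200
  Grade 5: 200 × 220 = 44,000
  Grade 6: 280 × 890 = 249,200
  Grade 7: 360 × 760 = 273,600
Adjusted estimate = 783,400 / 1,180 = 663.898 → $660.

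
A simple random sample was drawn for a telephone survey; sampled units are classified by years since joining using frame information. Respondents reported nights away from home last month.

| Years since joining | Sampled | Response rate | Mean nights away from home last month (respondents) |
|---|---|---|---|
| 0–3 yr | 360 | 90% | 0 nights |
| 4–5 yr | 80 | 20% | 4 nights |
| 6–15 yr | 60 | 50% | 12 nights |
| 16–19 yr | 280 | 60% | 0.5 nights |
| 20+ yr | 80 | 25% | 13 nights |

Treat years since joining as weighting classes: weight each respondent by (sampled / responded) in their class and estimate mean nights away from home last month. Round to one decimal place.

Weighting each respondent by the inverse class response rate inflates each class back to its sampled size, so the class weight is n_sampled:
  0–3 yr: 360 × 0 = 0
  4–5 yr: 80 × 4 = 320
  6–15 yr: 60 × 12 = 720
  16–19 yr: 280 × 0.5 = 140
  20+ yr: 80 × 13 = 1040
Adjusted estimate = 2220 / 860 = 2.5814 → 2.6.

2.6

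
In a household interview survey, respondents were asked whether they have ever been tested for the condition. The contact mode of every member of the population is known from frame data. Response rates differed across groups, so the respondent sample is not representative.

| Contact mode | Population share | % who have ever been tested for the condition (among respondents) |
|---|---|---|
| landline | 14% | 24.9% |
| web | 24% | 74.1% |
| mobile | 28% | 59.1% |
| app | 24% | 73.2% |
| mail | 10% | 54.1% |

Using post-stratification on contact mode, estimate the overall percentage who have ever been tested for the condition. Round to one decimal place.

60.8%

Post-stratification weights by population share, not respondent share:
  landline: 0.14 × 24.9 = 3.486
  web: 0.24 × 74.1 = 17.784
  mobile: 0.28 × 59.1 = 16.548
  app: 0.24 × 73.2 = 17.568
  mail: 0.1 × 54.1 = 5.41
Post-stratified estimate = 60.796 → 60.8%.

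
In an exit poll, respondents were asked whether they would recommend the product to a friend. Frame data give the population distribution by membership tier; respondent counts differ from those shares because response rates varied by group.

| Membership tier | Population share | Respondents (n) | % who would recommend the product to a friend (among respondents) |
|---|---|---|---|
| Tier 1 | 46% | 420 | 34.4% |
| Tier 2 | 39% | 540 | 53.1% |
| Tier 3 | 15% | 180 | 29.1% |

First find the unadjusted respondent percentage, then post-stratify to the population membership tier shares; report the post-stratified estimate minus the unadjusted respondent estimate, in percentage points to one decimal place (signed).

-1.5 percentage points

Without adjustment, the pooled respondent share is:
  (420/1140)×34.4 + (540/1140)×53.1 + (180/1140)×29.1 = 42.4211%
Post-stratifying to population shares instead:
  0.46×34.4 + 0.39×53.1 + 0.15×29.1 = 40.898%
Difference = 40.898 − 42.4211 = -1.5231 pp.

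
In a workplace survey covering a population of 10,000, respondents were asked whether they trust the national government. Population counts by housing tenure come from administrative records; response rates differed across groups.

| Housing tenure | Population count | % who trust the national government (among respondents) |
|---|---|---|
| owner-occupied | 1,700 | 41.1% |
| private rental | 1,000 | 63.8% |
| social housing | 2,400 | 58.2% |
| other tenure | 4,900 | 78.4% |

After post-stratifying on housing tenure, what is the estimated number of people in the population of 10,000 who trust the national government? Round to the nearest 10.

Estimated count per cell = population count × respondent percentage:
  owner-occupied: 1,700 × 41.1% = 698.7
  private rental: 1,000 × 63.8% = 638
  social housing: 2,400 × 58.2% = 1396.8
  other tenure: 4,900 × 78.4% = 3841.6
Estimated total = 6575.1 → 6,580.

6,580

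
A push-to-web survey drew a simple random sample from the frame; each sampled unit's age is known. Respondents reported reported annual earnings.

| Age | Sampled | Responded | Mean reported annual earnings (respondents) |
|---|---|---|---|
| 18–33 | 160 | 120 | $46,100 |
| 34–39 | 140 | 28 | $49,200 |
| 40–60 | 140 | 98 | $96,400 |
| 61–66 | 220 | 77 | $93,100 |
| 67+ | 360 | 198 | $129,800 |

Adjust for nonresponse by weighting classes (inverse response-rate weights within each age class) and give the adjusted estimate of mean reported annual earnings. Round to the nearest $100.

$93,100

Class response rates: 18–33 120/160 = 75%, 34–39 28/140 = 20%, 40–60 98/140 = 70%, 61–66 77/220 = 35%, 67+ 198/360 = 55%.
With weight = n_sampled/n_responded per class, the weighted class total is n_sampled:
  18–33: 160 × 46,100 = 7,376,000
  34–39: 140 × 49,200 = 6,888,000
  40–60: 140 × 96,400 = 13,496,000
  61–66: 220 × 93,100 = 20,482,000
  67+: 360 × 129,800 = 46,728,000
Adjusted estimate = 94,970,000 / 1,020 = 93107.8 → $93,100.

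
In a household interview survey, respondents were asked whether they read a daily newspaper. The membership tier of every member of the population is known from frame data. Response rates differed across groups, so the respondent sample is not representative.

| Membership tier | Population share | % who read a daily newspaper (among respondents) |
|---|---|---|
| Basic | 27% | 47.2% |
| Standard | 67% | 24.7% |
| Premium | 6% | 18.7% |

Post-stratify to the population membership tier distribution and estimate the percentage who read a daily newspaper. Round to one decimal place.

30.4%

Reweight to the known membership tier distribution:
  Basic: 0.27 × 47.2 = 12.744
  Standard: 0.67 × 24.7 = 16.549
  Premium: 0.06 × 18.7 = 1.122
Post-stratified estimate = 30.415 → 30.4%.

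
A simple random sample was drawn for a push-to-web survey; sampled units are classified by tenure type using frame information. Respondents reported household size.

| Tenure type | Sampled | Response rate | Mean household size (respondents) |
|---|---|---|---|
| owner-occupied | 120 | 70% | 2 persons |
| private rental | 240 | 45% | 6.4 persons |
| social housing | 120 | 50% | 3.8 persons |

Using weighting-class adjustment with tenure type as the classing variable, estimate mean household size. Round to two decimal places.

4.65

Weighting each respondent by the inverse class response rate inflates each class back to its sampled size, so the class weight is n_sampled:
  owner-occupied: 120 × 2 = 240
  private rental: 240 × 6.4 = 1536
  social housing: 120 × 3.8 = 456
Adjusted estimate = 2232 / 480 = 4.65 → 4.65.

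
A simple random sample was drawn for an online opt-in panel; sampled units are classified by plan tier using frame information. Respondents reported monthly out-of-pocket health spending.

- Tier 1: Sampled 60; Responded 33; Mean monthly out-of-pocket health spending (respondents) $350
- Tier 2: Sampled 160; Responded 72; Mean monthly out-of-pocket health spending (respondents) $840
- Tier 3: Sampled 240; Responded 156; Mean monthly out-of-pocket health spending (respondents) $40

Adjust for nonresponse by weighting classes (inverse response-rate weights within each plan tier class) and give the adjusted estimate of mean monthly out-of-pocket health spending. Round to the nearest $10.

$360

Class response rates: Tier 1 33/60 = 55%, Tier 2 72/160 = 45%, Tier 3 156/240 = 65%.
Inverse-response-rate weighting restores each class to its sampled count, so class totals weight by n_sampled:
  Tier 1: 60 × 350 = 21,000
  Tier 2: 160 × 840 = 134,400
  Tier 3: 240 × 40 = 9600
Adjusted estimate = 165,000 / 460 = 358.696 → $360.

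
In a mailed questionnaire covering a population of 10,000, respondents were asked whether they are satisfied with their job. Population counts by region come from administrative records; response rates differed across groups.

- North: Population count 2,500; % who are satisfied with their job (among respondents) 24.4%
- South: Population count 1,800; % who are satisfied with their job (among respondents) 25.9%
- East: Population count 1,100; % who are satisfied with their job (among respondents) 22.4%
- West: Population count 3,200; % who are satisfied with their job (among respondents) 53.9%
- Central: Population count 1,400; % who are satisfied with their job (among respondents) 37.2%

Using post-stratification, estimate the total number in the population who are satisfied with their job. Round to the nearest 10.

3,570

Estimated count per cell = population count × respondent percentage:
  North: 2,500 × 24.4% = 610
  South: 1,800 × 25.9% = 466.2
  East: 1,100 × 22.4% = 246.4
  West: 3,200 × 53.9% = 1724.8
  Central: 1,400 × 37.2% = 520.8
Estimated total = 3568.2 → 3,570.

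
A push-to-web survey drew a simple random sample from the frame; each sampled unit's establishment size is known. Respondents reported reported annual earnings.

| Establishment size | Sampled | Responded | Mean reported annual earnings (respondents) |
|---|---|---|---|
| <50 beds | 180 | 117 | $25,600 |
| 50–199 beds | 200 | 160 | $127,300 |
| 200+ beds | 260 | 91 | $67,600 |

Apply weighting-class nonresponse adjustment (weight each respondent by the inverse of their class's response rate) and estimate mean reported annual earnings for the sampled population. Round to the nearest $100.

Response rates by class: <50 beds 117/180 = 65%, 50–199 beds 160/200 = 80%, 200+ beds 91/260 = 35%.
With weight = n_sampled/n_responded per class, the weighted class total is n_sampled:
  <50 beds: 180 × 25,600 = 4,608,000
  50–199 beds: 200 × 127,300 = 25,460,000
  200+ beds: 260 × 67,600 = 17,576,000
Adjusted estimate = 47,644,000 / 640 = 74443.8 → $74,400.

$74,400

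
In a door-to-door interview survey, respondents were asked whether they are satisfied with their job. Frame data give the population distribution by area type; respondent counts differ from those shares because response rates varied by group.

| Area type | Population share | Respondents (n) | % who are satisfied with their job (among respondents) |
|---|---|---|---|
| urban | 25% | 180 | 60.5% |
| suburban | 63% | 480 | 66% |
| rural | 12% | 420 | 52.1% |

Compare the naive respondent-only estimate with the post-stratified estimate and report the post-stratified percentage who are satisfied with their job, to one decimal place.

63.0%

Without adjustment, the pooled respondent share is:
  (180/1080)×60.5 + (480/1080)×66 + (420/1080)×52.1 = 59.6778%
Post-stratifying to population shares instead:
  0.25×60.5 + 0.63×66 + 0.12×52.1 = 62.957%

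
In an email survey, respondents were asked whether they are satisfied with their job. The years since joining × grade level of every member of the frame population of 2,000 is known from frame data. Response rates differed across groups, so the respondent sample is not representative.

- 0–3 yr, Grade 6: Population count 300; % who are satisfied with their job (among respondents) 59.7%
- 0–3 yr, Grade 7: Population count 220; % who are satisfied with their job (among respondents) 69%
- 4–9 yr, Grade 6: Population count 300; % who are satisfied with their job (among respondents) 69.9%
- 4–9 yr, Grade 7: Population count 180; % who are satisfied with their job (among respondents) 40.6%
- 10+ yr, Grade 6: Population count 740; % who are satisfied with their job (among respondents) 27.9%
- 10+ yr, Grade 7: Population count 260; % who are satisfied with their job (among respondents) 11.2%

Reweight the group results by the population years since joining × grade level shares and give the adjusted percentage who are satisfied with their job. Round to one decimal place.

Each cell contributes population-share × respondent value:
  0–3 yr, Grade 6: (300/2,000) × 59.7 = 8.955
  0–3 yr, Grade 7: (220/2,000) × 69 = 7.59
  4–9 yr, Grade 6: (300/2,000) × 69.9 = 10.485
  4–9 yr, Grade 7: (180/2,000) × 40.6 = 3.654
  10+ yr, Grade 6: (740/2,000) × 27.9 = 10.323
  10+ yr, Grade 7: (260/2,000) × 11.2 = 1.456
Post-stratified estimate = 42.463 → 42.5%.

42.5%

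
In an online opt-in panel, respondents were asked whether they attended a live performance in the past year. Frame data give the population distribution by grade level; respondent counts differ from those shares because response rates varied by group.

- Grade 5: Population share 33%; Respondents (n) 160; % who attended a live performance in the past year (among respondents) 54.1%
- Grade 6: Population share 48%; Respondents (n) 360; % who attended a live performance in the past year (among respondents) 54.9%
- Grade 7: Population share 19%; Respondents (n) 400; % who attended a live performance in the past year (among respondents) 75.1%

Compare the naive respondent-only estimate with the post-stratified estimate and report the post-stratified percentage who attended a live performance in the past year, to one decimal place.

Naive respondent-only estimate (weights = respondent counts):
  (160/920)×54.1 + (360/920)×54.9 + (400/920)×75.1 = 63.5435%
Post-stratified estimate weights by population shares:
  0.33×54.1 + 0.48×54.9 + 0.19×75.1 = 58.474%

58.5%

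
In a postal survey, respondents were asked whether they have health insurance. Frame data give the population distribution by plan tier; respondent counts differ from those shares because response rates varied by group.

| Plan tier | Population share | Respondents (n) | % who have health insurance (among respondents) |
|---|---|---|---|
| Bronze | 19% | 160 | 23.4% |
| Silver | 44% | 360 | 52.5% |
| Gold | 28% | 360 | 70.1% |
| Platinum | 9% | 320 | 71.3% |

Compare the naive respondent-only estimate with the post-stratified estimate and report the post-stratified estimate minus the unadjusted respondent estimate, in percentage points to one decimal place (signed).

-5.3 percentage points

Unadjusted (pooled respondent) estimate weights by respondent counts:
  (160/1200)×23.4 + (360/1200)×52.5 + (360/1200)×70.1 + (320/1200)×71.3 = 58.9133%
Post-stratifying to population shares instead:
  0.19×23.4 + 0.44×52.5 + 0.28×70.1 + 0.09×71.3 = 53.591%
Difference = 53.591 − 58.9133 = -5.3223 pp.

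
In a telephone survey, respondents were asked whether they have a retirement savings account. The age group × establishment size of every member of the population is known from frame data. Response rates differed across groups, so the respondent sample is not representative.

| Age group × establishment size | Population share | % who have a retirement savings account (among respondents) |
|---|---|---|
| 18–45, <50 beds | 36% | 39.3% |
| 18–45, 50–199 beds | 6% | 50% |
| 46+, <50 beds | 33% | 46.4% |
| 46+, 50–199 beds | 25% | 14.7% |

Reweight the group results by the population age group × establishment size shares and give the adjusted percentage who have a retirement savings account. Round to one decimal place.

Weight each group's respondent value by its population share:
  18–45, <50 beds: 0.36 × 39.3 = 14.148
  18–45, 50–199 beds: 0.06 × 50 = 3
  46+, <50 beds: 0.33 × 46.4 = 15.312
  46+, 50–199 beds: 0.25 × 14.7 = 3.675
Post-stratified estimate = 36.135 → 36.1%.

36.1%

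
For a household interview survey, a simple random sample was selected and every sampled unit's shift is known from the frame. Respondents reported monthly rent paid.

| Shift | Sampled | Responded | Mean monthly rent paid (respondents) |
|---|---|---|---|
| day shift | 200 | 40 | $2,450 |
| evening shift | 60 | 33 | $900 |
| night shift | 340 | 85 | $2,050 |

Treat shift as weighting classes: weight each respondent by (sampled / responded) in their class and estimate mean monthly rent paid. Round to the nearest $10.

Class response rates: day shift 40/200 = 20%, evening shift 33/60 = 55%, night shift 85/340 = 25%.
With weight = n_sampled/n_responded per class, the weighted class total is n_sampled:
  day shift: 200 × 2450 = 490,000
  evening shift: 60 × 900 = 54,000
  night shift: 340 × 2050 = 697,000
Adjusted estimate = 1,241,000 / 600 = 2068.33 → $2,070.

$2,070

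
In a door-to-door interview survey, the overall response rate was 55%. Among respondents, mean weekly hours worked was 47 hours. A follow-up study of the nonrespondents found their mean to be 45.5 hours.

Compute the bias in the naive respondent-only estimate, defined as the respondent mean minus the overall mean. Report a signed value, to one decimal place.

+0.7

Nonresponse fraction = 1 − 0.55 = 0.45.
Bias = (nonresponse fraction) × (respondent mean − nonrespondent mean)
     = 0.45 × (47 − 45.5) = 0.45 × 1.5 = 0.675.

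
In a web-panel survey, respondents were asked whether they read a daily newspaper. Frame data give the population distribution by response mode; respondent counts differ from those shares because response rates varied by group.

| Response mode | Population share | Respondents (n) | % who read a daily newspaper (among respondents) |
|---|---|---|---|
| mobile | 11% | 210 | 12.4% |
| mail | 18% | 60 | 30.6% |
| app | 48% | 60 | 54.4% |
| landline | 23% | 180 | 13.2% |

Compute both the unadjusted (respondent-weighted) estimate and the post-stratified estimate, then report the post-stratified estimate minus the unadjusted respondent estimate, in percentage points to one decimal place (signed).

+16.3 percentage points

Naive respondent-only estimate (weights = respondent counts):
  (210/510)×12.4 + (60/510)×30.6 + (60/510)×54.4 + (180/510)×13.2 = 19.7647%
Reweighting by population response mode shares:
  0.11×12.4 + 0.18×30.6 + 0.48×54.4 + 0.23×13.2 = 36.02%
Difference = 36.02 − 19.7647 = 16.2553 pp.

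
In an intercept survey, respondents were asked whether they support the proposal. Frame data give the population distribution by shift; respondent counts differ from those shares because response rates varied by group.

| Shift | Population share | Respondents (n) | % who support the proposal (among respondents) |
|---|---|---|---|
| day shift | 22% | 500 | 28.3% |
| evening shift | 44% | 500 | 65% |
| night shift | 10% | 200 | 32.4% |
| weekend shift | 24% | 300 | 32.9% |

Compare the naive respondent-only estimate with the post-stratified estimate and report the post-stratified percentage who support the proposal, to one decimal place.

46.0%

Without adjustment, the pooled respondent share is:
  (500/1500)×28.3 + (500/1500)×65 + (200/1500)×32.4 + (300/1500)×32.9 = 42%
Post-stratifying to population shares instead:
  0.22×28.3 + 0.44×65 + 0.1×32.4 + 0.24×32.9 = 45.962%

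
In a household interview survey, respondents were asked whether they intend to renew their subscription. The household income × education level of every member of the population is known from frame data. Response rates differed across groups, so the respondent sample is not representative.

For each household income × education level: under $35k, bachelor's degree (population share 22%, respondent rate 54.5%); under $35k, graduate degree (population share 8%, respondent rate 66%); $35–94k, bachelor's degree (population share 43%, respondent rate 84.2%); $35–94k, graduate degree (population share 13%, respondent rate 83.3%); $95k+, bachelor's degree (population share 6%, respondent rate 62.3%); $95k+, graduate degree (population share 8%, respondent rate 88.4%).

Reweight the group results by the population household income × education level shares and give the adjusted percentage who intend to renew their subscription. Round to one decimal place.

Each cell contributes population-share × respondent value:
  under $35k, bachelor's degree: 0.22 × 54.5 = 11.99
  under $35k, graduate degree: 0.08 × 66 = 5.28
  $35–94k, bachelor's degree: 0.43 × 84.2 = 36.206
  $35–94k, graduate degree: 0.13 × 83.3 = 10.829
  $95k+, bachelor's degree: 0.06 × 62.3 = 3.738
  $95k+, graduate degree: 0.08 × 88.4 = 7.072
Post-stratified estimate = 75.115 → 75.1%.

75.1%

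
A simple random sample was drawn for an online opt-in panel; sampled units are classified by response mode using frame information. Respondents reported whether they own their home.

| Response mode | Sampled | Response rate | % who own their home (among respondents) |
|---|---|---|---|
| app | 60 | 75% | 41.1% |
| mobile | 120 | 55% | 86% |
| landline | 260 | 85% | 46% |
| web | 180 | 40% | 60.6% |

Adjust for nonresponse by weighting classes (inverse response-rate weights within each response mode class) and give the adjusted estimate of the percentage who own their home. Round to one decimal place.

57.5%

Each respondent's weight = sampled/responded in their class; summing within a class gives n_sampled, so:
  app: 60 × 41.1 = 2466
  mobile: 120 × 86 = 10,320
  landline: 260 × 46 = 11,960
  web: 180 × 60.6 = 10,908
Adjusted estimate = 35,654 / 620 = 57.5065 → 57.5%.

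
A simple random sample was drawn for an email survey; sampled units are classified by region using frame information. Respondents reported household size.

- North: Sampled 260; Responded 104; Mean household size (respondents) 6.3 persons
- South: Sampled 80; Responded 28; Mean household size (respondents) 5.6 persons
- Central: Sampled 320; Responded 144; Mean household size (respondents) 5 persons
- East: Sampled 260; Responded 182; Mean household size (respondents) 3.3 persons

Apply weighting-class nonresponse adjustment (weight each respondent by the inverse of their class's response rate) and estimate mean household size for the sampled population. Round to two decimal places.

4.94

Response rates by class: North 104/260 = 40%, South 28/80 = 35%, Central 144/320 = 45%, East 182/260 = 70%.
With weight = n_sampled/n_responded per class, the weighted class total is n_sampled:
  North: 260 × 6.3 = 1638
  South: 80 × 5.6 = 448
  Central: 320 × 5 = 1600
  East: 260 × 3.3 = 858
Adjusted estimate = 4544 / 920 = 4.93913 → 4.94.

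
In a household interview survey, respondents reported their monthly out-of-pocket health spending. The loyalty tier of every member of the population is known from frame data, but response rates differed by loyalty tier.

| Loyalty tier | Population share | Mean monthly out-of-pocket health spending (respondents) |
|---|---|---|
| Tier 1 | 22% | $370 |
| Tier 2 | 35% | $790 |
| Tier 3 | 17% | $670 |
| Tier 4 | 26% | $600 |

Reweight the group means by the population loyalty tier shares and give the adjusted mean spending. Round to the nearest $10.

Weight each group's respondent value by its population share:
  Tier 1: 0.22 × 370 = 81.4
  Tier 2: 0.35 × 790 = 276.5
  Tier 3: 0.17 × 670 = 113.9
  Tier 4: 0.26 × 600 = 156
Post-stratified estimate = 627.8 → $630.

$630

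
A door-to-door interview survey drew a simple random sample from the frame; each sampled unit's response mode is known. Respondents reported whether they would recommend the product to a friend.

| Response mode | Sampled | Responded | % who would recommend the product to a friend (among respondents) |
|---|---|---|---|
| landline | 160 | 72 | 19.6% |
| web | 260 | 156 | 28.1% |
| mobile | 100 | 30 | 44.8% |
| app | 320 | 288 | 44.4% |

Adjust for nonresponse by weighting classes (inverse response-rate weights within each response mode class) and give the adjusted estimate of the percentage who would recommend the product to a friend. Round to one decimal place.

34.7%

Class response rates: landline 72/160 = 45%, web 156/260 = 60%, mobile 30/100 = 30%, app 288/320 = 90%.
With weight = n_sampled/n_responded per class, the weighted class total is n_sampled:
  landline: 160 × 19.6 = 3136
  web: 260 × 28.1 = 7306
  mobile: 100 × 44.8 = 4480
  app: 320 × 44.4 = 14,208
Adjusted estimate = 29,130 / 840 = 34.6786 → 34.7%.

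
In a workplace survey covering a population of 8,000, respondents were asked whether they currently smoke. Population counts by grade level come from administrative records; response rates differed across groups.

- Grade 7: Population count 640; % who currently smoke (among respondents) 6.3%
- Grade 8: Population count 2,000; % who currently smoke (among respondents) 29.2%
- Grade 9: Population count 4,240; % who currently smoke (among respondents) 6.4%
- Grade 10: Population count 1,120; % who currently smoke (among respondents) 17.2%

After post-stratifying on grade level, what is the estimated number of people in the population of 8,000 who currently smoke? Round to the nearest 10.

Each cell contributes its population count × the respondent rate:
  Grade 7: 640 × 6.3% = 40.32
  Grade 8: 2,000 × 29.2% = 584
  Grade 9: 4,240 × 6.4% = 271.36
  Grade 10: 1,120 × 17.2% = 192.64
Estimated total = 1088.32 → 1,090.

1,090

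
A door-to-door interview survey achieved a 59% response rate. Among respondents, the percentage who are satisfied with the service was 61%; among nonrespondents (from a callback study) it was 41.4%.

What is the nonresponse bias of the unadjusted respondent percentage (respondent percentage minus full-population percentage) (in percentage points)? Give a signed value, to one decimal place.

+8.0 percentage points

Nonresponse fraction = 1 − 0.59 = 0.41.
Bias = (nonresponse fraction) × (respondent percentage − nonrespondent percentage)
     = 0.41 × (61 − 41.4) = 0.41 × 19.6 = 8.036.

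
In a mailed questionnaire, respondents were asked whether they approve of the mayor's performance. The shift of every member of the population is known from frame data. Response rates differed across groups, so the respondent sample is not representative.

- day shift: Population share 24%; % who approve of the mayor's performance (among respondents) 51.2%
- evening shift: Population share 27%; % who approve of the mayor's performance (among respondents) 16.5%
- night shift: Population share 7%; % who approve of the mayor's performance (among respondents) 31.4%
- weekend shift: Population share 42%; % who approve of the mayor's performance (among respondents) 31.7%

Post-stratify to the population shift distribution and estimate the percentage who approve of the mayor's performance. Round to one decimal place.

32.3%

Post-stratification weights by population share, not respondent share:
  day shift: 0.24 × 51.2 = 12.288
  evening shift: 0.27 × 16.5 = 4.455
  night shift: 0.07 × 31.4 = 2.198
  weekend shift: 0.42 × 31.7 = 13.314
Post-stratified estimate = 32.255 → 32.3%.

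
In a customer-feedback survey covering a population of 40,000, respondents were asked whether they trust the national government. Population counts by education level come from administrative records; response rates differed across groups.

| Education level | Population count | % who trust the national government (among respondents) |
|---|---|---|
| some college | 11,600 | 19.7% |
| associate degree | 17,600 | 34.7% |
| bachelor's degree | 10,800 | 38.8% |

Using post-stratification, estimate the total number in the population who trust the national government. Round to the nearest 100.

Estimated count per cell = population count × respondent percentage:
  some college: 11,600 × 19.7% = 2285.2
  associate degree: 17,600 × 34.7% = 6107.2
  bachelor's degree: 10,800 × 38.8% = 4190.4
Estimated total = 12582.8 → 12,600.

12,600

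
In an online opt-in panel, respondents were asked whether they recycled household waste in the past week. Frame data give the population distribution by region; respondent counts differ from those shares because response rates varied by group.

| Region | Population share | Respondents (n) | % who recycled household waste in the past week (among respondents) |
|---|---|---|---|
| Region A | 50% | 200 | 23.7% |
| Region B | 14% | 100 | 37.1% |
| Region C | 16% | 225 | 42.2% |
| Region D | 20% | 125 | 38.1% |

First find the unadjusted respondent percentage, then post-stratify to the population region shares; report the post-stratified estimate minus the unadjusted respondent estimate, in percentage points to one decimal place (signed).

-3.5 percentage points

Unadjusted (pooled respondent) estimate weights by respondent counts:
  (200/650)×23.7 + (100/650)×37.1 + (225/650)×42.2 + (125/650)×38.1 = 34.9346%
Post-stratified estimate weights by population shares:
  0.5×23.7 + 0.14×37.1 + 0.16×42.2 + 0.2×38.1 = 31.416%
Difference = 31.416 − 34.9346 = -3.5186 pp.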